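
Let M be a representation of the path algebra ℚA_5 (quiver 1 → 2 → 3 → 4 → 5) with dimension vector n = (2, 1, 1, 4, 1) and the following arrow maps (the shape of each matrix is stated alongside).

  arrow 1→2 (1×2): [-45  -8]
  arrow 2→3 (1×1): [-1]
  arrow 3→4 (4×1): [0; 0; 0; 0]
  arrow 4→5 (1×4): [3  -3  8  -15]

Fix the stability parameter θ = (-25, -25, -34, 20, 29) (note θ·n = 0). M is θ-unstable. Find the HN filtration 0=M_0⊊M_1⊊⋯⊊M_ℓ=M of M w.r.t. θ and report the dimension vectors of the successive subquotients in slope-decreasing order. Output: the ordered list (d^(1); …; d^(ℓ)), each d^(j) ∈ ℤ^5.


Barcode: M ≅ I[1,1], I[1,3], I[4,4]^3, I[4,5]. HN layers by μ_θ (4 steps, strictly decreasing):
  μ^(1)=29; μ^(2)=20; μ^(3)=-25; μ^(4)=-28

((0, 0, 0, 0, 1); (0, 0, 0, 4, 0); (1, 0, 0, 0, 0); (1, 1, 1, 0, 0))


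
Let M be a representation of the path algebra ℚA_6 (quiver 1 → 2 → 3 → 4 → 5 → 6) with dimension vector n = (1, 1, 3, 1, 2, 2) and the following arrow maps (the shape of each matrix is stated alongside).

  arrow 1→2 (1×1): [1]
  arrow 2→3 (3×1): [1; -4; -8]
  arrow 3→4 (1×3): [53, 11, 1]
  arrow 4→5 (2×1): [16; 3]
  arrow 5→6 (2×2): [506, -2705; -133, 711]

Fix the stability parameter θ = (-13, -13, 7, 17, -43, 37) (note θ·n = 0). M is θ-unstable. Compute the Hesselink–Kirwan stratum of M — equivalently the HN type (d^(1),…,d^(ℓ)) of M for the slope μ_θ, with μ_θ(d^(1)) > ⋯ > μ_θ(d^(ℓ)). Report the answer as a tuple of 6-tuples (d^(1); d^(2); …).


Interval decomposition of M: I[1,6], I[3,3]^2, I[5,6].
HN type (ℓ=5): μ^(1)=37; μ^(2)=7; μ^(3)=-19/3; μ^(4)=-13; μ^(5)=-43

((0, 0, 0, 0, 0, 2); (0, 0, 2, 0, 0, 0); (0, 0, 1, 1, 1, 0); (1, 1, 0, 0, 0, 0); (0, 0, 0, 0, 1, 0))


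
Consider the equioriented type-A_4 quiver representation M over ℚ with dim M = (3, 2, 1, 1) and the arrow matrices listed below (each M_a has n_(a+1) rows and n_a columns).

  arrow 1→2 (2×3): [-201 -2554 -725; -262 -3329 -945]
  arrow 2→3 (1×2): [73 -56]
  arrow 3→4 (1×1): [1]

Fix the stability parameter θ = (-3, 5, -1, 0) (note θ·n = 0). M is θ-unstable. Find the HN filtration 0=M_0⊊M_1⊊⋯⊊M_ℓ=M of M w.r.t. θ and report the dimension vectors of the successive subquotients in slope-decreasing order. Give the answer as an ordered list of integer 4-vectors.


Interval decomposition of M: I[1,1], I[1,2], I[1,4].
HN type (ℓ=3): μ^(1)=5; μ^(2)=4/3; μ^(3)=-3

((0, 1, 0, 0); (0, 1, 1, 1); (3, 0, 0, 0))


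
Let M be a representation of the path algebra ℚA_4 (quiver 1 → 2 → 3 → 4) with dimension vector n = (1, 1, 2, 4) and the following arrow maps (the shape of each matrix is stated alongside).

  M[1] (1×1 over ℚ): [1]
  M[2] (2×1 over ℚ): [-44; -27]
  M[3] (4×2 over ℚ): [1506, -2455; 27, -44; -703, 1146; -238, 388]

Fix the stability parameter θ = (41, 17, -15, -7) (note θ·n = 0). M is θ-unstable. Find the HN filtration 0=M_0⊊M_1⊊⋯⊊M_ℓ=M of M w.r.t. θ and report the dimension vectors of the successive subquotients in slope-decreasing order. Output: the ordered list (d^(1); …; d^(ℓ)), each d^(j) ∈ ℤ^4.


Via rank(M_{q-1}∘⋯∘M_p): M ≅ I[1,4], I[3,4], I[4,4]^2.
μ_θ-semistable layers: μ^(1)=9; μ^(2)=-7; μ^(3)=-15

((1, 1, 1, 1); (0, 0, 0, 3); (0, 0, 1, 0))


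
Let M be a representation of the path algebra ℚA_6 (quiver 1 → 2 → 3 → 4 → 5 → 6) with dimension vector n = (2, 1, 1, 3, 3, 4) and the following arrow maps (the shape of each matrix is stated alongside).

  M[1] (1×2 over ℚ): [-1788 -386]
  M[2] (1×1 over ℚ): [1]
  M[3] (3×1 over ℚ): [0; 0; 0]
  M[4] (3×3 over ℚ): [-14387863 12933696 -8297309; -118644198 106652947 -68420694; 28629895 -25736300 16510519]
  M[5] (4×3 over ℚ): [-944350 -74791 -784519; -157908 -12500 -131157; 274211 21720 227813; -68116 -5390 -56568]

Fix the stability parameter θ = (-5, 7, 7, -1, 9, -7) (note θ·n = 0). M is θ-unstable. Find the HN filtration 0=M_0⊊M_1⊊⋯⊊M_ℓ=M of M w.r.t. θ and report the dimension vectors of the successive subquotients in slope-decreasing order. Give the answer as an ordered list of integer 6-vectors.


Via rank(M_{q-1}∘⋯∘M_p): M ≅ I[1,1], I[1,3], I[4,6]^3, I[6,6].
μ_θ-semistable layers: μ^(1)=7; μ^(2)=1; μ^(3)=-1; μ^(4)=-5; μ^(5)=-7

((0, 1, 1, 0, 0, 0); (0, 0, 0, 0, 3, 3); (0, 0, 0, 3, 0, 0); (2, 0, 0, 0, 0, 0); (0, 0, 0, 0, 0, 1))


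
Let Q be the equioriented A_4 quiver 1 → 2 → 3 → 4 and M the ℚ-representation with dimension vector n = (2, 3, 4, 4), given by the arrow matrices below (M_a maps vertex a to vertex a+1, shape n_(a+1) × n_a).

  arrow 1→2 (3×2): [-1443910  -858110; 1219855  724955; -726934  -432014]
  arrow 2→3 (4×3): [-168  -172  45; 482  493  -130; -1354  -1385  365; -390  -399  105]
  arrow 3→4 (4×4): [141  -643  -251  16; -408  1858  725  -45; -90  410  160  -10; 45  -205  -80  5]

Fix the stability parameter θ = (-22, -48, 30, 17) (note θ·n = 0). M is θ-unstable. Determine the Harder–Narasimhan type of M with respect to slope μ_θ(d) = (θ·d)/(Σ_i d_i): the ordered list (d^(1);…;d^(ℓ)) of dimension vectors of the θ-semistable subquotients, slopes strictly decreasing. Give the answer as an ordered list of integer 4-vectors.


Interval decomposition of M: I[1,1], I[1,3], I[2,2], I[2,3], I[3,4]^2, I[4,4]^2.
HN type (ℓ=6): μ^(1)=30; μ^(2)=47/2; μ^(3)=17; μ^(4)=-22; μ^(5)=-35; μ^(6)=-48

((0, 0, 2, 0); (0, 0, 2, 2); (0, 0, 0, 2); (1, 0, 0, 0); (1, 1, 0, 0); (0, 2, 0, 0))


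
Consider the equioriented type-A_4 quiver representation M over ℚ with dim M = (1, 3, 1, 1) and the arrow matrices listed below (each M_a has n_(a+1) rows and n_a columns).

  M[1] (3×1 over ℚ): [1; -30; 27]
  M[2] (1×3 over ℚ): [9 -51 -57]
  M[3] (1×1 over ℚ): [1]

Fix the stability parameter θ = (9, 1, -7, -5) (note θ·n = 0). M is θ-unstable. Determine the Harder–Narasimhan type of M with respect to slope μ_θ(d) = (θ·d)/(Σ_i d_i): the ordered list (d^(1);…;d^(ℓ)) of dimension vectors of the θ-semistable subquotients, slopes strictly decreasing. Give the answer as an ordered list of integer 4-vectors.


Interval decomposition of M: I[1,2], I[2,2], I[2,4].
HN type (ℓ=3): μ^(1)=5; μ^(2)=1; μ^(3)=-11/3

((1, 1, 0, 0); (0, 1, 0, 0); (0, 1, 1, 1))


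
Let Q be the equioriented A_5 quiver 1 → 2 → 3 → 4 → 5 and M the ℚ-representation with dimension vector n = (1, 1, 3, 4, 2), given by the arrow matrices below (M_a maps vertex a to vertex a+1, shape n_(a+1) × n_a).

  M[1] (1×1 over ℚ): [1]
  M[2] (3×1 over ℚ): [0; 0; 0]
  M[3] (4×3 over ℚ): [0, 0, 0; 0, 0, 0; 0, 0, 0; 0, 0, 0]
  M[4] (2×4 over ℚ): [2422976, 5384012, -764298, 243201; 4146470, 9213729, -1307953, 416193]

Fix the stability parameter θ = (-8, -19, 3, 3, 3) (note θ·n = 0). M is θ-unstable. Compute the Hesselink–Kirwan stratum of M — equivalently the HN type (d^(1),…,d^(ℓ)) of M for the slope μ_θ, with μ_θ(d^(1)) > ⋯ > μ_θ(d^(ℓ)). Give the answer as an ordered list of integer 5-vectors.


Interval decomposition of M: I[1,2], I[3,3]^3, I[4,4]^2, I[4,5]^2.
HN type (ℓ=2): μ^(1)=3; μ^(2)=-27/2

((0, 0, 3, 4, 2); (1, 1, 0, 0, 0))


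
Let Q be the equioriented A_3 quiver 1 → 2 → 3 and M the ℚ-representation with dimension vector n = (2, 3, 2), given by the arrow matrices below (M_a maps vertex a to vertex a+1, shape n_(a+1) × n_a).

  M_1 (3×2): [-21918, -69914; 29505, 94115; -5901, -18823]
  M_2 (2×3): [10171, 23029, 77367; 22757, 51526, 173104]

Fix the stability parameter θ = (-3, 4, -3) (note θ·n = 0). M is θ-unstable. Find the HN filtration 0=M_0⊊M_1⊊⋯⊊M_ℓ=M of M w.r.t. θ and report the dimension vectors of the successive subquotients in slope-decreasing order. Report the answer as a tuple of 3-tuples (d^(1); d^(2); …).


Barcode: M ≅ I[1,1], I[1,2], I[2,3]^2. HN layers by μ_θ (3 steps, strictly decreasing):
  μ^(1)=4; μ^(2)=1/2; μ^(3)=-3

((0, 1, 0); (0, 2, 2); (2, 0, 0))


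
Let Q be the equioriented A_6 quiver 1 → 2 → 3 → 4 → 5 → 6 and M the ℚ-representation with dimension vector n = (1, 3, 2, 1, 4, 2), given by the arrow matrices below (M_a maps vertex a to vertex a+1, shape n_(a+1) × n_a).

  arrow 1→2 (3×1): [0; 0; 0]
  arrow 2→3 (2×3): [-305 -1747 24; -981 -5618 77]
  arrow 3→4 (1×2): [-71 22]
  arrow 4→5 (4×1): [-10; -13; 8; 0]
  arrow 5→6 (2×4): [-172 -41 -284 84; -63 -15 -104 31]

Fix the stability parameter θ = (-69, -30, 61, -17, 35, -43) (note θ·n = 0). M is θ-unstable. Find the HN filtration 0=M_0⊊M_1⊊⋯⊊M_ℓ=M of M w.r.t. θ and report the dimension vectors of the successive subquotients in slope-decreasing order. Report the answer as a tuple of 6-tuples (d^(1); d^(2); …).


Via rank(M_{q-1}∘⋯∘M_p): M ≅ I[1,1], I[2,2], I[2,3], I[2,6], I[5,5]^2, I[5,6].
μ_θ-semistable layers: μ^(1)=61; μ^(2)=35; μ^(3)=9; μ^(4)=-4; μ^(5)=-30; μ^(6)=-69

((0, 0, 1, 0, 0, 0); (0, 0, 0, 0, 2, 0); (0, 0, 1, 1, 1, 1); (0, 0, 0, 0, 1, 1); (0, 3, 0, 0, 0, 0); (1, 0, 0, 0, 0, 0))


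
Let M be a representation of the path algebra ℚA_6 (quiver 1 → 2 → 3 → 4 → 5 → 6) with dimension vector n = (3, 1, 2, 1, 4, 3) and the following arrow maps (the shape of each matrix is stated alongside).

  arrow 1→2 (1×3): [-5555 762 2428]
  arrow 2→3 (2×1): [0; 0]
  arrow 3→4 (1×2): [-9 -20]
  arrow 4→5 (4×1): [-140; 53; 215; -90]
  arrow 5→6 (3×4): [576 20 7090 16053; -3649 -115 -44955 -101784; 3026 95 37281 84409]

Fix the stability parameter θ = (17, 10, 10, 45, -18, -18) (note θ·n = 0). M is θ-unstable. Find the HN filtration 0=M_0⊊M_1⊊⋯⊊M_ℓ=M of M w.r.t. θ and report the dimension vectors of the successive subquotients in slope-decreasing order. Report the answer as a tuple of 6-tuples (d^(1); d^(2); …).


Barcode: M ≅ I[1,1]^2, I[1,2], I[3,3], I[3,5], I[5,6]^3. HN layers by μ_θ (4 steps, strictly decreasing):
  μ^(1)=17; μ^(2)=27/2; μ^(3)=10; μ^(4)=-18

((2, 0, 0, 0, 0, 0); (1, 1, 0, 1, 1, 0); (0, 0, 2, 0, 0, 0); (0, 0, 0, 0, 3, 3))


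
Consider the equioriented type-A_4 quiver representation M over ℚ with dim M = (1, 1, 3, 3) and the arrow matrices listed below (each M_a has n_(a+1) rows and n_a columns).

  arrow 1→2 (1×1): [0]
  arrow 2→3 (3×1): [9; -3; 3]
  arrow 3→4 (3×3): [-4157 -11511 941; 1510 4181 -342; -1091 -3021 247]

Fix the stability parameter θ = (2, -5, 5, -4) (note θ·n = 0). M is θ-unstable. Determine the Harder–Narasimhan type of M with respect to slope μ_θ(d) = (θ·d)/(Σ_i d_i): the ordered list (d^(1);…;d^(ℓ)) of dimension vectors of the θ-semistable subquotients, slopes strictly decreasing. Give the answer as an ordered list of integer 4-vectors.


Interval decomposition of M: I[1,1], I[2,4], I[3,4]^2.
HN type (ℓ=3): μ^(1)=2; μ^(2)=1/2; μ^(3)=-5

((1, 0, 0, 0); (0, 0, 3, 3); (0, 1, 0, 0))


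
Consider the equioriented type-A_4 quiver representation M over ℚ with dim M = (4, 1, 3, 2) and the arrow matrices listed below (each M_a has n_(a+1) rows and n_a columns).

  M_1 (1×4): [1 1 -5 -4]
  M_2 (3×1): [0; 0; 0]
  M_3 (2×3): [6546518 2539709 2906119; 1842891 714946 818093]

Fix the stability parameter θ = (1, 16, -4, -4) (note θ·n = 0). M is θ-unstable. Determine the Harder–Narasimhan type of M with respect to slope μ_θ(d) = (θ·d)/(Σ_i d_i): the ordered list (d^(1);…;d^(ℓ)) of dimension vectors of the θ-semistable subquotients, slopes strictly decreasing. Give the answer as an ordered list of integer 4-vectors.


Barcode: M ≅ I[1,1]^3, I[1,2], I[3,3], I[3,4]^2. HN layers by μ_θ (3 steps, strictly decreasing):
  μ^(1)=16; μ^(2)=1; μ^(3)=-4

((0, 1, 0, 0); (4, 0, 0, 0); (0, 0, 3, 2))


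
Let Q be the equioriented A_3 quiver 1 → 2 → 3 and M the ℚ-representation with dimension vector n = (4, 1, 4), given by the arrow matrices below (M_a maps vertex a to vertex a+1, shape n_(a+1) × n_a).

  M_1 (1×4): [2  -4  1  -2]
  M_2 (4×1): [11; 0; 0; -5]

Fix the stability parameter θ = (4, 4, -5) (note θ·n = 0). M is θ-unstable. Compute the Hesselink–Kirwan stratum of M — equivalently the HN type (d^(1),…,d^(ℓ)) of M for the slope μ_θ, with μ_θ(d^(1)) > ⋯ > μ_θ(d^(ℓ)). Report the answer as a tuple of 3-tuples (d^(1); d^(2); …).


Barcode: M ≅ I[1,1]^3, I[1,3], I[3,3]^3. HN layers by μ_θ (3 steps, strictly decreasing):
  μ^(1)=4; μ^(2)=1; μ^(3)=-5

((3, 0, 0); (1, 1, 1); (0, 0, 3))


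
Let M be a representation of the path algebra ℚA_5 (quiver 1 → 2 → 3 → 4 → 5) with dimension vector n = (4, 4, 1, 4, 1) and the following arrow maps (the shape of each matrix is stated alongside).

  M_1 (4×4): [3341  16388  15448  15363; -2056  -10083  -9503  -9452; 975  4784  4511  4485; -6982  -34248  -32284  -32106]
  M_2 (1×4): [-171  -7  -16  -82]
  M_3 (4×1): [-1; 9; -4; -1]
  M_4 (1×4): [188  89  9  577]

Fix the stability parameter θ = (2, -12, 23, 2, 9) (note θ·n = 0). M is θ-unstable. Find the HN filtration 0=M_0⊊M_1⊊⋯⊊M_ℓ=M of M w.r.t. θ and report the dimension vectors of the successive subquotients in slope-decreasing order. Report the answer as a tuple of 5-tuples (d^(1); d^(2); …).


Interval decomposition of M: I[1,1], I[1,2]^2, I[1,4], I[2,2], I[4,4]^2, I[4,5].
HN type (ℓ=5): μ^(1)=25/2; μ^(2)=9; μ^(3)=2; μ^(4)=-5; μ^(5)=-12

((0, 0, 1, 1, 0); (0, 0, 0, 0, 1); (1, 0, 0, 3, 0); (3, 3, 0, 0, 0); (0, 1, 0, 0, 0))


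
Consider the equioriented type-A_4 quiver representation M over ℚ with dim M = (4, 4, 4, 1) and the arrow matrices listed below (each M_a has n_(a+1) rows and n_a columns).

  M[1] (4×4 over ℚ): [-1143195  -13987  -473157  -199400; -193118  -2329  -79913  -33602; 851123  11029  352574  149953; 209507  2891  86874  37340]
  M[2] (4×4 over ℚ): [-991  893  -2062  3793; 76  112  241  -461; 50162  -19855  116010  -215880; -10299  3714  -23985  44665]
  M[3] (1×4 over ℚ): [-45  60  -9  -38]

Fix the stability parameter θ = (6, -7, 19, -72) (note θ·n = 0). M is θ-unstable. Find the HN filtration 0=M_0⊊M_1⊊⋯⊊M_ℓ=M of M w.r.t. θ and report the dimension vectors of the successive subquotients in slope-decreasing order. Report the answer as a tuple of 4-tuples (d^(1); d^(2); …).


Interval decomposition of M: I[1,3]^3, I[1,4].
HN type (ℓ=3): μ^(1)=19; μ^(2)=-1/2; μ^(3)=-27/2

((0, 0, 3, 0); (3, 3, 0, 0); (1, 1, 1, 1))


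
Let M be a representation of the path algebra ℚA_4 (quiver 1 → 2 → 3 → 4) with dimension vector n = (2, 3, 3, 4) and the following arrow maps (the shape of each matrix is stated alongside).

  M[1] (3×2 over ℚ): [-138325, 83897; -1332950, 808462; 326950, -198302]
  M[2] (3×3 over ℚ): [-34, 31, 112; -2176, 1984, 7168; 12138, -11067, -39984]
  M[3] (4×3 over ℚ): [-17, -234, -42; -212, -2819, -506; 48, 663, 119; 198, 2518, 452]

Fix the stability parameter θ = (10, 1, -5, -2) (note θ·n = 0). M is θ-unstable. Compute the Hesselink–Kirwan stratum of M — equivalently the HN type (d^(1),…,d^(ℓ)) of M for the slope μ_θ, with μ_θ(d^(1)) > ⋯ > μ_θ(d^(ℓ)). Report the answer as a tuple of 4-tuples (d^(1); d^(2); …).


Interval decomposition of M: I[1,1], I[1,2], I[2,2], I[2,4], I[3,4]^2, I[4,4].
HN type (ℓ=5): μ^(1)=10; μ^(2)=11/2; μ^(3)=1; μ^(4)=-2; μ^(5)=-5

((1, 0, 0, 0); (1, 1, 0, 0); (0, 1, 0, 0); (0, 1, 1, 4); (0, 0, 2, 0))


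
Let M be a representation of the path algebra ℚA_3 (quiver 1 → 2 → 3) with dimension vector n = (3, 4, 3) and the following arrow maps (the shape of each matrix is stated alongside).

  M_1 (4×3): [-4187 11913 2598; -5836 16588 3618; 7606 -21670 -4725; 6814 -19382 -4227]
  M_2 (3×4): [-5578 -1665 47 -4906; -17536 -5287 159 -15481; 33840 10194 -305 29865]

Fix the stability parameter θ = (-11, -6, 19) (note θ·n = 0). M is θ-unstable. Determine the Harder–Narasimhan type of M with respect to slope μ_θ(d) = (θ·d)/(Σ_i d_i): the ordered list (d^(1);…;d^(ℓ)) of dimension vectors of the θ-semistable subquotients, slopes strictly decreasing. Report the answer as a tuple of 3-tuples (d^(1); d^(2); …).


Via rank(M_{q-1}∘⋯∘M_p): M ≅ I[1,1], I[1,2], I[1,3], I[2,3]^2.
μ_θ-semistable layers: μ^(1)=19; μ^(2)=-6; μ^(3)=-11

((0, 0, 3); (0, 4, 0); (3, 0, 0))


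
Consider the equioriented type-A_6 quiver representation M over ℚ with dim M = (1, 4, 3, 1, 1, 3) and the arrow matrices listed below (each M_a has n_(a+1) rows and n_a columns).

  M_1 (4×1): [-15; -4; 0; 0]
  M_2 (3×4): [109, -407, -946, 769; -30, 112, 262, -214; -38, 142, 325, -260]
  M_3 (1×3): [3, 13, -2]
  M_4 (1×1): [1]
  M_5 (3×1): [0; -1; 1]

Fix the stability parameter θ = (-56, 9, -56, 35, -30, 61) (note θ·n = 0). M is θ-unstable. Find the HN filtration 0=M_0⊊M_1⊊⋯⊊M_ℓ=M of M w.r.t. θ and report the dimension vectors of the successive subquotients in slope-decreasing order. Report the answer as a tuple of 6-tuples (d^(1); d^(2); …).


Barcode: M ≅ I[1,6], I[2,2], I[2,3]^2, I[6,6]^2. HN layers by μ_θ (5 steps, strictly decreasing):
  μ^(1)=61; μ^(2)=9; μ^(3)=5/2; μ^(4)=-47/2; μ^(5)=-56

((0, 0, 0, 0, 0, 3); (0, 1, 0, 0, 0, 0); (0, 0, 0, 1, 1, 0); (0, 3, 3, 0, 0, 0); (1, 0, 0, 0, 0, 0))


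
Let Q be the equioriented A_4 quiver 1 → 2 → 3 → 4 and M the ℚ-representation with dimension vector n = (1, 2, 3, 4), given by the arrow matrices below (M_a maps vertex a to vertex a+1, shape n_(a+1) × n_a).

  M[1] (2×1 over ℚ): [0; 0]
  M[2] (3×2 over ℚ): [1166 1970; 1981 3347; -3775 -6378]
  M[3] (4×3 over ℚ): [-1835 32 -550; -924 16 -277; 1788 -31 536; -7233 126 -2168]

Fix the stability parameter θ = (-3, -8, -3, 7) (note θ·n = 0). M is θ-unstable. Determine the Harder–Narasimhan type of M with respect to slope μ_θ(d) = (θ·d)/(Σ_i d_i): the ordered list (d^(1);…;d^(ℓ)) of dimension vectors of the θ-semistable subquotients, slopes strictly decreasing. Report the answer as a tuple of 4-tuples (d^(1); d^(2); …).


Via rank(M_{q-1}∘⋯∘M_p): M ≅ I[1,1], I[2,4]^2, I[3,4], I[4,4].
μ_θ-semistable layers: μ^(1)=7; μ^(2)=-3; μ^(3)=-8

((0, 0, 0, 4); (1, 0, 3, 0); (0, 2, 0, 0))


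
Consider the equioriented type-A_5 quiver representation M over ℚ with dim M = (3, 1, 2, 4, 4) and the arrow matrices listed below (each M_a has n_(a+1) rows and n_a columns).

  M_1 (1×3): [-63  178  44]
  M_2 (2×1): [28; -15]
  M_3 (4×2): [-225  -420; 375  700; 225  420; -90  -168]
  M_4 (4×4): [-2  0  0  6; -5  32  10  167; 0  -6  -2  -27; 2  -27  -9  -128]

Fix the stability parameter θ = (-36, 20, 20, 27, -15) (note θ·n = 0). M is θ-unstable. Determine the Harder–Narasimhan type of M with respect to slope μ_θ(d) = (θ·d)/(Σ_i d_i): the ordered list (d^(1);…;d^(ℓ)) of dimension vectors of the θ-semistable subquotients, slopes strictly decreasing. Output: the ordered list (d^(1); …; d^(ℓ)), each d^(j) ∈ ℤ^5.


Via rank(M_{q-1}∘⋯∘M_p): M ≅ I[1,1]^2, I[1,3], I[3,5], I[4,5]^3.
μ_θ-semistable layers: μ^(1)=20; μ^(2)=32/3; μ^(3)=6; μ^(4)=-36

((0, 1, 1, 0, 0); (0, 0, 1, 1, 1); (0, 0, 0, 3, 3); (3, 0, 0, 0, 0))


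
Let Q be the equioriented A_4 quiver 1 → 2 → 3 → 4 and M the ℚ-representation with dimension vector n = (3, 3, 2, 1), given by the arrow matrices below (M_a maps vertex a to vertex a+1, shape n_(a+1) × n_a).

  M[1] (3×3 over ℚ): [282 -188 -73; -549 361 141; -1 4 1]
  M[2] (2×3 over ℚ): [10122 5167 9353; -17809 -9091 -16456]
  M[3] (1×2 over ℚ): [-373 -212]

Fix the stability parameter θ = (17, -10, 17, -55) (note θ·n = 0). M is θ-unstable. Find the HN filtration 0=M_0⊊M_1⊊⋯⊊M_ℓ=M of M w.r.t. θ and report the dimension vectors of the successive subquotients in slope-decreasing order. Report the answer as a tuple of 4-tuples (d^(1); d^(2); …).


Via rank(M_{q-1}∘⋯∘M_p): M ≅ I[1,2], I[1,3], I[1,4].
μ_θ-semistable layers: μ^(1)=17; μ^(2)=7/2; μ^(3)=-31/4

((0, 0, 1, 0); (2, 2, 0, 0); (1, 1, 1, 1))


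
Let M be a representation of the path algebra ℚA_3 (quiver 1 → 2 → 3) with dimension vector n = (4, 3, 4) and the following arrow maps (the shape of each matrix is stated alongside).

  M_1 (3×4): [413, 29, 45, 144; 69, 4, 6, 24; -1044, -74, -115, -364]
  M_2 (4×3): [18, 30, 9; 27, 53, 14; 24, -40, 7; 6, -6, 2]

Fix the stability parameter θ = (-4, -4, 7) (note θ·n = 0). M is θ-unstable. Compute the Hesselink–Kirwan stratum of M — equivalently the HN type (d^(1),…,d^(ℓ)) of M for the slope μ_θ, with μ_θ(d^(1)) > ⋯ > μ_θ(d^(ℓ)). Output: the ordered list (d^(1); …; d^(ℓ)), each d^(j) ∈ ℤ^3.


Via rank(M_{q-1}∘⋯∘M_p): M ≅ I[1,1], I[1,2], I[1,3]^2, I[3,3]^2.
μ_θ-semistable layers: μ^(1)=7; μ^(2)=-4

((0, 0, 4); (4, 3, 0))


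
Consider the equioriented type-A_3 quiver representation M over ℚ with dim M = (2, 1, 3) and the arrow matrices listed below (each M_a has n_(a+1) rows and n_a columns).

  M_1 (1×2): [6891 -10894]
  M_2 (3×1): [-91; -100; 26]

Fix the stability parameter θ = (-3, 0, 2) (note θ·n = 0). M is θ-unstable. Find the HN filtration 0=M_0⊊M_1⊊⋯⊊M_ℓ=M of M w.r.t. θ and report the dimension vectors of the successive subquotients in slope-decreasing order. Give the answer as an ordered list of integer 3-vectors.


Interval decomposition of M: I[1,1], I[1,3], I[3,3]^2.
HN type (ℓ=3): μ^(1)=2; μ^(2)=0; μ^(3)=-3

((0, 0, 3); (0, 1, 0); (2, 0, 0))


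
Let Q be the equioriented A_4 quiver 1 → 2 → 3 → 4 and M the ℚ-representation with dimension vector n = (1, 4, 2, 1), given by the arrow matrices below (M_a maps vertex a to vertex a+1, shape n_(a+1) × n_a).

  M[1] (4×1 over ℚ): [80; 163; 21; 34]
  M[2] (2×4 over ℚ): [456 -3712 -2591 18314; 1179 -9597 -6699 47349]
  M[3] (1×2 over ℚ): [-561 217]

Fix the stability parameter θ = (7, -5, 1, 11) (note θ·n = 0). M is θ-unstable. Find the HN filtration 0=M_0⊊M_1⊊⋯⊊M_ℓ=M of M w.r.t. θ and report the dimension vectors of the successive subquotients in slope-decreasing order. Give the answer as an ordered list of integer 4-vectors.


Via rank(M_{q-1}∘⋯∘M_p): M ≅ I[1,4], I[2,2]^2, I[2,3].
μ_θ-semistable layers: μ^(1)=11; μ^(2)=1; μ^(3)=-5

((0, 0, 0, 1); (1, 1, 2, 0); (0, 3, 0, 0))


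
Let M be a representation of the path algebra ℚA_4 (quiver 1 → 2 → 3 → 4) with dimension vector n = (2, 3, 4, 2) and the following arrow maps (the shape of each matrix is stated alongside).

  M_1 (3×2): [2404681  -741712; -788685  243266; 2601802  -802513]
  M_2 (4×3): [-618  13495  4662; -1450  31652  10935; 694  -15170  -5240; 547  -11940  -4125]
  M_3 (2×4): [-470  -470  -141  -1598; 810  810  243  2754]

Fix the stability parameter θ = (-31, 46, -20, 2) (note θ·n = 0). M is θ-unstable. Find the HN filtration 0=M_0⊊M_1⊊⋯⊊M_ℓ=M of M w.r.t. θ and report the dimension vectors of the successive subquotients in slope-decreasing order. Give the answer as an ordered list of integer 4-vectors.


Interval decomposition of M: I[1,3]^2, I[2,3], I[3,4], I[4,4].
HN type (ℓ=4): μ^(1)=13; μ^(2)=2; μ^(3)=-20; μ^(4)=-31

((0, 3, 3, 0); (0, 0, 0, 2); (0, 0, 1, 0); (2, 0, 0, 0))


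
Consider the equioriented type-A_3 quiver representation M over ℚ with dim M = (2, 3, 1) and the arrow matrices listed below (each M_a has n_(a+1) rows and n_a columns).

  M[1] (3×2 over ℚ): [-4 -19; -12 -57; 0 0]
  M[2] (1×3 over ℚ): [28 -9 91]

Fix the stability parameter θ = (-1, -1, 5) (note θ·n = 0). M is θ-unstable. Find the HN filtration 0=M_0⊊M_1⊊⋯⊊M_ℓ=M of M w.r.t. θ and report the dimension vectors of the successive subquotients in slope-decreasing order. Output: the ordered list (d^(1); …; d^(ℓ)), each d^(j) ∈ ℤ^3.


Barcode: M ≅ I[1,1], I[1,3], I[2,2]^2. HN layers by μ_θ (2 steps, strictly decreasing):
  μ^(1)=5; μ^(2)=-1

((0, 0, 1); (2, 3, 0))


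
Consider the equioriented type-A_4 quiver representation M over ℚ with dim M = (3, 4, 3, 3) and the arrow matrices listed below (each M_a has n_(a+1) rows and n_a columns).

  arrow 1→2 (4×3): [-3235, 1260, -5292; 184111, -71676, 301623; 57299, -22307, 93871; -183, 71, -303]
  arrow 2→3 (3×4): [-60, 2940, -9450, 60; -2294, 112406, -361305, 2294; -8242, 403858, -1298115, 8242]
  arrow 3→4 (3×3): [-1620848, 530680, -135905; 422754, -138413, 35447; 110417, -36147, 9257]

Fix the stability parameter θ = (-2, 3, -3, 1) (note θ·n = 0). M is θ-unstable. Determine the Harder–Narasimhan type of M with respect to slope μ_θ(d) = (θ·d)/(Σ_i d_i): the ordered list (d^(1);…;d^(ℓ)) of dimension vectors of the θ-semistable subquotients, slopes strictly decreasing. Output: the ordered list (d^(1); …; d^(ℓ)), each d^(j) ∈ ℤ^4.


Barcode: M ≅ I[1,2]^2, I[1,4], I[2,2], I[3,4]^2. HN layers by μ_θ (5 steps, strictly decreasing):
  μ^(1)=3; μ^(2)=1; μ^(3)=0; μ^(4)=-2; μ^(5)=-3

((0, 3, 0, 0); (0, 0, 0, 3); (0, 1, 1, 0); (3, 0, 0, 0); (0, 0, 2, 0))


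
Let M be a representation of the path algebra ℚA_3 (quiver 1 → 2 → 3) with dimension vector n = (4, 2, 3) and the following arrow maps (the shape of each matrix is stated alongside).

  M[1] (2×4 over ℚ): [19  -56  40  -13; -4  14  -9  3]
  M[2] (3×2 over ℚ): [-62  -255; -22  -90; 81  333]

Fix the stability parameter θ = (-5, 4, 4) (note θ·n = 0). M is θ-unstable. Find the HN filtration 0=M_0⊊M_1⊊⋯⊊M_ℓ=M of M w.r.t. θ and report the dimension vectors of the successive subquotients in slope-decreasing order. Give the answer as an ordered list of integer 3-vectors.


Interval decomposition of M: I[1,1]^2, I[1,3]^2, I[3,3].
HN type (ℓ=2): μ^(1)=4; μ^(2)=-5

((0, 2, 3); (4, 0, 0))


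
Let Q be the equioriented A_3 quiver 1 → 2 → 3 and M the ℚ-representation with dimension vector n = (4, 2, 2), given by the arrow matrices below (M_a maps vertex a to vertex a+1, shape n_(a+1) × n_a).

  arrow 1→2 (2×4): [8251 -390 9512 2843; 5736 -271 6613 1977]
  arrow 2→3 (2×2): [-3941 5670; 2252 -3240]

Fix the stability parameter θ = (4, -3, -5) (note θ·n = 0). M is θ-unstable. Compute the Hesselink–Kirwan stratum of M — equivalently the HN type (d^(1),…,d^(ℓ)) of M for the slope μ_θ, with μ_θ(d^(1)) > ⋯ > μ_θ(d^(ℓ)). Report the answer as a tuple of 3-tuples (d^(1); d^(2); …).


Via rank(M_{q-1}∘⋯∘M_p): M ≅ I[1,1]^2, I[1,2], I[1,3], I[3,3].
μ_θ-semistable layers: μ^(1)=4; μ^(2)=1/2; μ^(3)=-4/3; μ^(4)=-5

((2, 0, 0); (1, 1, 0); (1, 1, 1); (0, 0, 1))


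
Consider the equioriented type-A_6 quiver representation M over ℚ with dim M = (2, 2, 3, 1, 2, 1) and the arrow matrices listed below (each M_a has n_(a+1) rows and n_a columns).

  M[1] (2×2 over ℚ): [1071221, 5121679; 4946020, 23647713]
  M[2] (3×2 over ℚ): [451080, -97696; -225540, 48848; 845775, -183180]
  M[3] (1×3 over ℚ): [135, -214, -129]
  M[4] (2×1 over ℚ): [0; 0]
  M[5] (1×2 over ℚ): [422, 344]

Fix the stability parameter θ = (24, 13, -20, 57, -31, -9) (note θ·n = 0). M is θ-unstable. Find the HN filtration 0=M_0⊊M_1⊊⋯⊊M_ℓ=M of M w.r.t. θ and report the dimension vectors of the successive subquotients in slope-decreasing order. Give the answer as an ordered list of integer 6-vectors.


Via rank(M_{q-1}∘⋯∘M_p): M ≅ I[1,2], I[1,4], I[3,3]^2, I[5,5], I[5,6].
μ_θ-semistable layers: μ^(1)=57; μ^(2)=37/2; μ^(3)=17/3; μ^(4)=-9; μ^(5)=-20; μ^(6)=-31

((0, 0, 0, 1, 0, 0); (1, 1, 0, 0, 0, 0); (1, 1, 1, 0, 0, 0); (0, 0, 0, 0, 0, 1); (0, 0, 2, 0, 0, 0); (0, 0, 0, 0, 2, 0))


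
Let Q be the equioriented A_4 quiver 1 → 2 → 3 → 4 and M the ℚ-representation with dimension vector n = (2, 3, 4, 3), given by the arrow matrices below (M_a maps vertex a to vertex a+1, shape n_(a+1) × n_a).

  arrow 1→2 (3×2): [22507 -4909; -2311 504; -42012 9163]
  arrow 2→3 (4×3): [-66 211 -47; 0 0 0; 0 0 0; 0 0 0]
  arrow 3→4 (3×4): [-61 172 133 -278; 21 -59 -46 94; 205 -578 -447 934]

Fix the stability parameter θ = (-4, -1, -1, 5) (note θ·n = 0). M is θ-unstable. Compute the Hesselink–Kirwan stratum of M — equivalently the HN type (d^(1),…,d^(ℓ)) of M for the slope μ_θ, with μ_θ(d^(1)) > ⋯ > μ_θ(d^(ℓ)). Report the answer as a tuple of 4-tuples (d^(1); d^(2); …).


Via rank(M_{q-1}∘⋯∘M_p): M ≅ I[1,2], I[1,4], I[2,2], I[3,3]^2, I[3,4], I[4,4].
μ_θ-semistable layers: μ^(1)=5; μ^(2)=-1; μ^(3)=-4

((0, 0, 0, 3); (0, 3, 4, 0); (2, 0, 0, 0))


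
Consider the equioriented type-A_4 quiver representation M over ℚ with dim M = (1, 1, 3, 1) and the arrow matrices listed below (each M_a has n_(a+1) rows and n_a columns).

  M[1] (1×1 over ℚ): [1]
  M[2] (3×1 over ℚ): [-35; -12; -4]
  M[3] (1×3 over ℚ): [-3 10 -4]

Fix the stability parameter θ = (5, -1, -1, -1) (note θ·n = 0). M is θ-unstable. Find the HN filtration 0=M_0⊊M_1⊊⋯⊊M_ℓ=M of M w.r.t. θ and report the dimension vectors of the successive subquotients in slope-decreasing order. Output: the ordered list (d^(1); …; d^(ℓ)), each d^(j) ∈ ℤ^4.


Via rank(M_{q-1}∘⋯∘M_p): M ≅ I[1,4], I[3,3]^2.
μ_θ-semistable layers: μ^(1)=1/2; μ^(2)=-1

((1, 1, 1, 1); (0, 0, 2, 0))


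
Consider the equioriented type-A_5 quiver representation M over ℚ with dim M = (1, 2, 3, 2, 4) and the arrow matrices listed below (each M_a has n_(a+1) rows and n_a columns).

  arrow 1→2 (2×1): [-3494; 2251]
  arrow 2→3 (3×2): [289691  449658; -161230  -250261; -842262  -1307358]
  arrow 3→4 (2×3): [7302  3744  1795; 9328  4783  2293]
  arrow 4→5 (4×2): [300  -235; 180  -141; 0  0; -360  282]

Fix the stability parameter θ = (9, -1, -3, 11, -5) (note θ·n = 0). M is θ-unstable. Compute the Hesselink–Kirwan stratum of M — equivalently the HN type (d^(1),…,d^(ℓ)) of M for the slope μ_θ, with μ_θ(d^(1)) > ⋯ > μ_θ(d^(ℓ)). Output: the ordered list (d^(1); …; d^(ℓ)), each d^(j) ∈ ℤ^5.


Interval decomposition of M: I[1,5], I[2,3], I[3,4], I[5,5]^3.
HN type (ℓ=6): μ^(1)=11; μ^(2)=3; μ^(3)=5/3; μ^(4)=-2; μ^(5)=-3; μ^(6)=-5

((0, 0, 0, 1, 0); (0, 0, 0, 1, 1); (1, 1, 1, 0, 0); (0, 1, 1, 0, 0); (0, 0, 1, 0, 0); (0, 0, 0, 0, 3))


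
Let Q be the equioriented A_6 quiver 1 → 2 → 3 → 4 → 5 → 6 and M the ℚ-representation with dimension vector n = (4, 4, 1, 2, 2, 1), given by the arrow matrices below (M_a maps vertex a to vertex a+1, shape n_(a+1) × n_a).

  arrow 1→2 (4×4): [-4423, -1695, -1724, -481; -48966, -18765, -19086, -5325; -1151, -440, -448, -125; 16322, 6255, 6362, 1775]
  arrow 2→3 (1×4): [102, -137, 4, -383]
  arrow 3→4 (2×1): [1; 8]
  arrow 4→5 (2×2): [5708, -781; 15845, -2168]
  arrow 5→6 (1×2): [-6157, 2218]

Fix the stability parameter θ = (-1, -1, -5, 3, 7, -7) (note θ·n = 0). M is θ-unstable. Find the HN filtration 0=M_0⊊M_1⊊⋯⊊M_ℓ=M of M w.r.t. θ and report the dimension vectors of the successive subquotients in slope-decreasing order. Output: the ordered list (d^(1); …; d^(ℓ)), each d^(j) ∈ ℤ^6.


Via rank(M_{q-1}∘⋯∘M_p): M ≅ I[1,1], I[1,2]^2, I[1,6], I[2,2], I[4,5].
μ_θ-semistable layers: μ^(1)=7; μ^(2)=3; μ^(3)=1; μ^(4)=-1; μ^(5)=-7/3

((0, 0, 0, 0, 1, 0); (0, 0, 0, 1, 0, 0); (0, 0, 0, 1, 1, 1); (3, 3, 0, 0, 0, 0); (1, 1, 1, 0, 0, 0))


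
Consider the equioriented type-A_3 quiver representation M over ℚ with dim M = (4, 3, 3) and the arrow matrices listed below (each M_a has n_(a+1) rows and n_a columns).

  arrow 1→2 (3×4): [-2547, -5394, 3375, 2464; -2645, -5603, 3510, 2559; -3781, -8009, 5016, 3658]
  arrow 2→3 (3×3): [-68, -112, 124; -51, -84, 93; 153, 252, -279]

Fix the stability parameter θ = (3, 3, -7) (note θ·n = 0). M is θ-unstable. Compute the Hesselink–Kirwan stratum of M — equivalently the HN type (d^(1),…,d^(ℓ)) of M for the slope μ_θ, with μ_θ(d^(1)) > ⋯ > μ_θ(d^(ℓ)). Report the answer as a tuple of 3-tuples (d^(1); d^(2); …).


Via rank(M_{q-1}∘⋯∘M_p): M ≅ I[1,1], I[1,2]^2, I[1,3], I[3,3]^2.
μ_θ-semistable layers: μ^(1)=3; μ^(2)=-1/3; μ^(3)=-7

((3, 2, 0); (1, 1, 1); (0, 0, 2))


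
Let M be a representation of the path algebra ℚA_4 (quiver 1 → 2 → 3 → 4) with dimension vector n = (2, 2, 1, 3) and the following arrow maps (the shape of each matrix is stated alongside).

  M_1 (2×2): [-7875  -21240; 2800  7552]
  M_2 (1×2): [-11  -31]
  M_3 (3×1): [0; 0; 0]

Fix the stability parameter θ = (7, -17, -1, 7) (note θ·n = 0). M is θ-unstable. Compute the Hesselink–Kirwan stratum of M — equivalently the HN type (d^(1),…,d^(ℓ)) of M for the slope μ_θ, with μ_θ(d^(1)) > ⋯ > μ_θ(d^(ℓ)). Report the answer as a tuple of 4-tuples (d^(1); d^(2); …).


Interval decomposition of M: I[1,1], I[1,3], I[2,2], I[4,4]^3.
HN type (ℓ=4): μ^(1)=7; μ^(2)=-1; μ^(3)=-5; μ^(4)=-17

((1, 0, 0, 3); (0, 0, 1, 0); (1, 1, 0, 0); (0, 1, 0, 0))


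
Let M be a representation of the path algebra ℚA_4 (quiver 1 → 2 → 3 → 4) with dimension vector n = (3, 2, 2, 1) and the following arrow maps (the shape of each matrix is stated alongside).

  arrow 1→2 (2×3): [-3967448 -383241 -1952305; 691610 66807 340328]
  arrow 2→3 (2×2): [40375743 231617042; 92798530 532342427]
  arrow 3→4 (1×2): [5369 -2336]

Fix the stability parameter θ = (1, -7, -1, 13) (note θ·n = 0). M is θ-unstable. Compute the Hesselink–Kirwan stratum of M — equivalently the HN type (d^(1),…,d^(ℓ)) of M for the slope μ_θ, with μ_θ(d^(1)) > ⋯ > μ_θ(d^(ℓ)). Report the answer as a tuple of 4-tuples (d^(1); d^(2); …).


Via rank(M_{q-1}∘⋯∘M_p): M ≅ I[1,1], I[1,3], I[1,4].
μ_θ-semistable layers: μ^(1)=13; μ^(2)=1; μ^(3)=-1; μ^(4)=-3

((0, 0, 0, 1); (1, 0, 0, 0); (0, 0, 2, 0); (2, 2, 0, 0))


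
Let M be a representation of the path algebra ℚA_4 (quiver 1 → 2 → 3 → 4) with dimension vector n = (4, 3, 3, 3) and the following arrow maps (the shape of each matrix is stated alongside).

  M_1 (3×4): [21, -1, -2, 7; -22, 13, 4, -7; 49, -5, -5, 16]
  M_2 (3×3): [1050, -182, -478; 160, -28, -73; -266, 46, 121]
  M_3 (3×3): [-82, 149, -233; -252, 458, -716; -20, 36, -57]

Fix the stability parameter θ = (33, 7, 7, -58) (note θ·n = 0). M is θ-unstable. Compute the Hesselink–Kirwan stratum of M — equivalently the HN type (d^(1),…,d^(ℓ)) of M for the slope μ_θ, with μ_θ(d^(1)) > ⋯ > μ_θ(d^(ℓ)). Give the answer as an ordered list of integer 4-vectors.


Via rank(M_{q-1}∘⋯∘M_p): M ≅ I[1,1], I[1,3], I[1,4]^2, I[4,4].
μ_θ-semistable layers: μ^(1)=33; μ^(2)=47/3; μ^(3)=-11/4; μ^(4)=-58

((1, 0, 0, 0); (1, 1, 1, 0); (2, 2, 2, 2); (0, 0, 0, 1))


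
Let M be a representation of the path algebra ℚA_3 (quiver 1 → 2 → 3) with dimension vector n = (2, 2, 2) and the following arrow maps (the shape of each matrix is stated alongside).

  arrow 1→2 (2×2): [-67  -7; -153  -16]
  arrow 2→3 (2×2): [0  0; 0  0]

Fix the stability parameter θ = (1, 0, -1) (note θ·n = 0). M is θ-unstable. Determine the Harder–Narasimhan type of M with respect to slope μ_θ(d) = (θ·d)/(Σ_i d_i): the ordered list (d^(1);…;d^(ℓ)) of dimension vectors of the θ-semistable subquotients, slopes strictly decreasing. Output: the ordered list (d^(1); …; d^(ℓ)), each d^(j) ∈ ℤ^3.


Barcode: M ≅ I[1,2]^2, I[3,3]^2. HN layers by μ_θ (2 steps, strictly decreasing):
  μ^(1)=1/2; μ^(2)=-1

((2, 2, 0); (0, 0, 2))


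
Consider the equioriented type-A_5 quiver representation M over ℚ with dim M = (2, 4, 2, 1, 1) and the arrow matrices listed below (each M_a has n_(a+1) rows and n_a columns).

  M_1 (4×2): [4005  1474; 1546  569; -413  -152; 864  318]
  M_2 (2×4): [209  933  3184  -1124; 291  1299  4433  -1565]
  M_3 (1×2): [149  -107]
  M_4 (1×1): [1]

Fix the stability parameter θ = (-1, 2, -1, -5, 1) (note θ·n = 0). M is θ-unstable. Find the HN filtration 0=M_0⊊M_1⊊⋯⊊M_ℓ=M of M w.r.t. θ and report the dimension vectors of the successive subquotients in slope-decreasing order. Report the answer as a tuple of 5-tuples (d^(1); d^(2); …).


Via rank(M_{q-1}∘⋯∘M_p): M ≅ I[1,3], I[1,5], I[2,2]^2.
μ_θ-semistable layers: μ^(1)=2; μ^(2)=1; μ^(3)=1/2; μ^(4)=-1; μ^(5)=-5/4

((0, 2, 0, 0, 0); (0, 0, 0, 0, 1); (0, 1, 1, 0, 0); (1, 0, 0, 0, 0); (1, 1, 1, 1, 0))


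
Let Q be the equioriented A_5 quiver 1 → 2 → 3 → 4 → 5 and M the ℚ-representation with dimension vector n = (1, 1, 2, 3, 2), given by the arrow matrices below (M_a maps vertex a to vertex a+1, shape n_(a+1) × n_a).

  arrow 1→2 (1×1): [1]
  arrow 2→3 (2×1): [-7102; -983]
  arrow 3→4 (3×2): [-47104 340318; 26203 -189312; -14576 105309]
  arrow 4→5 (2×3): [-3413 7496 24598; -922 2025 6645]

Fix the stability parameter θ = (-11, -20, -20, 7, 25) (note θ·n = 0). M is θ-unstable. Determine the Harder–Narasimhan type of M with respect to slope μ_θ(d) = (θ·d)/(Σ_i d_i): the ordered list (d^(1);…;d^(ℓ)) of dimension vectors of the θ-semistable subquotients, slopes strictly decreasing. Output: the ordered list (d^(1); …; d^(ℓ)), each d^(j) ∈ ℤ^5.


Interval decomposition of M: I[1,5], I[3,4], I[4,5].
HN type (ℓ=4): μ^(1)=25; μ^(2)=7; μ^(3)=-17; μ^(4)=-20

((0, 0, 0, 0, 2); (0, 0, 0, 3, 0); (1, 1, 1, 0, 0); (0, 0, 1, 0, 0))


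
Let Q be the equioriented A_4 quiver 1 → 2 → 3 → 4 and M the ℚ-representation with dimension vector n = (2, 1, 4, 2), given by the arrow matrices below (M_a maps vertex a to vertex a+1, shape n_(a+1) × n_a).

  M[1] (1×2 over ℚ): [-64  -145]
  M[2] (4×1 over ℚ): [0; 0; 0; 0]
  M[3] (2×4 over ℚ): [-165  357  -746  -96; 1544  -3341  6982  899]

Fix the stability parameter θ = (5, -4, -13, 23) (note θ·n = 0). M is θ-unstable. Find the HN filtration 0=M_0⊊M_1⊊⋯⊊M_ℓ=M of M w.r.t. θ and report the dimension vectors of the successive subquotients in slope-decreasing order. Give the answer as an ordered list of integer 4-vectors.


Interval decomposition of M: I[1,1], I[1,2], I[3,3]^2, I[3,4]^2.
HN type (ℓ=4): μ^(1)=23; μ^(2)=5; μ^(3)=1/2; μ^(4)=-13

((0, 0, 0, 2); (1, 0, 0, 0); (1, 1, 0, 0); (0, 0, 4, 0))


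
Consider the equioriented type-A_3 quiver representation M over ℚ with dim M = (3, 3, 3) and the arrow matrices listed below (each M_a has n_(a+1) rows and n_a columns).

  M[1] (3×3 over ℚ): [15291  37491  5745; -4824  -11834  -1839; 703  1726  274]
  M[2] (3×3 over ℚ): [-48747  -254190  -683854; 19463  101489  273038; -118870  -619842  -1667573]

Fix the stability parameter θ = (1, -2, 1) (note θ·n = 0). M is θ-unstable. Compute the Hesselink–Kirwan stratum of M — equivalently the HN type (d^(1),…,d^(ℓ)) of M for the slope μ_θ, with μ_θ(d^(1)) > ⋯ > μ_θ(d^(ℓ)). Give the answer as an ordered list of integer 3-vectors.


Via rank(M_{q-1}∘⋯∘M_p): M ≅ I[1,3]^3.
μ_θ-semistable layers: μ^(1)=1; μ^(2)=-1/2

((0, 0, 3); (3, 3, 0))


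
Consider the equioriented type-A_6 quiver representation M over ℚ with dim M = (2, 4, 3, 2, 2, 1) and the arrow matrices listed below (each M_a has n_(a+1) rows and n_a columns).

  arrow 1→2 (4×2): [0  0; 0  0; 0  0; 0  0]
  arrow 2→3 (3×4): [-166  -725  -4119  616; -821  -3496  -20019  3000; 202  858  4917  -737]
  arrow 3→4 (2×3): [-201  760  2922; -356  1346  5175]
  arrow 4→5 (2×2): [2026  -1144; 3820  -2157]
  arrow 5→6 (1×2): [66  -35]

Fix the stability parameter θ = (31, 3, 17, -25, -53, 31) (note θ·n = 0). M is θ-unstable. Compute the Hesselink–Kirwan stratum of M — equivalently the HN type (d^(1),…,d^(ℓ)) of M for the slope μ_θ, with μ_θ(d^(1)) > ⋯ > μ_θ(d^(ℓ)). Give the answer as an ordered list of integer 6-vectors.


Barcode: M ≅ I[1,1]^2, I[2,2], I[2,3], I[2,5], I[2,6]. HN layers by μ_θ (4 steps, strictly decreasing):
  μ^(1)=31; μ^(2)=17; μ^(3)=3; μ^(4)=-29/2

((2, 0, 0, 0, 0, 1); (0, 0, 1, 0, 0, 0); (0, 2, 0, 0, 0, 0); (0, 2, 2, 2, 2, 0))


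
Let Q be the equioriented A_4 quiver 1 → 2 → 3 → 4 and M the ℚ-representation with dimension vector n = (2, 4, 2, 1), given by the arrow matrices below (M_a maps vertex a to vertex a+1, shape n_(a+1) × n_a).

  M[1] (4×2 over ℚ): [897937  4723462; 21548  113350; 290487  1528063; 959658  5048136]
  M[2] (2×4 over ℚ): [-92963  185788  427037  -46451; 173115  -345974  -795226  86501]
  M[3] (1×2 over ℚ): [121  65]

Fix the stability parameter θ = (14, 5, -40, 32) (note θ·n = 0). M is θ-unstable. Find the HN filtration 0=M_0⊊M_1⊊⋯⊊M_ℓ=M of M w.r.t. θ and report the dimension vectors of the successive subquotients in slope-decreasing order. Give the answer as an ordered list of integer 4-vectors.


Via rank(M_{q-1}∘⋯∘M_p): M ≅ I[1,3], I[1,4], I[2,2]^2.
μ_θ-semistable layers: μ^(1)=32; μ^(2)=5; μ^(3)=-7

((0, 0, 0, 1); (0, 2, 0, 0); (2, 2, 2, 0))
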